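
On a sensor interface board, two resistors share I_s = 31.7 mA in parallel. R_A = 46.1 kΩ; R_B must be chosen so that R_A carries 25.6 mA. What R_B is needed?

Two-branch current divider: I_A = I_s · R_B/(R_A + R_B).
25.6/31.7 = R_B/(R_A + R_B) → R_B = R_A · (0.8076)/(1 − 0.8076) = 46.1 × 4.197 = 193.5 kΩ.

R_B ≈ 193 kΩ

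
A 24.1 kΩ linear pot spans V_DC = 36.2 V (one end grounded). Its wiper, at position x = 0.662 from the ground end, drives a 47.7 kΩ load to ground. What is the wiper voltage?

Split the track: R_lower = x·R_p = 15.95 kΩ, R_upper = (1−x)·R_p = 8.146 kΩ.
(x·R_p) ‖ R_L = 11.96 kΩ.
V_out = 36.2 × 11.96/(8.146 + 11.96) = 21.53 V.
(Unloaded: V_out = x·V_DC = 24.0 V.)

V_out ≈ 21.5 V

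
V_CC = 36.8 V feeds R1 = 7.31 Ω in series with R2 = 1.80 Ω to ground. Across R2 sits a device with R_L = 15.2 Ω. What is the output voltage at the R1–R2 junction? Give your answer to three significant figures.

First combine the lower leg with the load: R2 ‖ R_L = 1.609 Ω.
Voltage divider with the loaded lower leg: V_out = 36.8 × 1.609/(7.31 + 1.609) = 36.8 × 0.1804 = 6.640 V.

V_out ≈ 6.64 V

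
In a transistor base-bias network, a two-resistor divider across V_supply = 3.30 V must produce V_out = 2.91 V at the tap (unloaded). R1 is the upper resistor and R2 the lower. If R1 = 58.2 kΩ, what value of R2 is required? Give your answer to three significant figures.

R2 ≈ 434 kΩ

V_out/V_supply = R2/(R1+R2) = 0.8818.
R2 = R1 · 0.8818/(1 − 0.8818) = 434.3 kΩ.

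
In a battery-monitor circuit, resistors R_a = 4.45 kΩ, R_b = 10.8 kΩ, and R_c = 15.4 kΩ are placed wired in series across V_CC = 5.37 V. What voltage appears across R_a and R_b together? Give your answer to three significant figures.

Total series resistance ΣR = 4.45 + 10.8 + 15.4 = 30.65 kΩ.
R_{R_a..R_b} = 4.45 + 10.8 = 15.25 kΩ.
V = V_CC · R/ΣR = 5.37 × 0.4976 = 2.672 V.

V ≈ 2.67 V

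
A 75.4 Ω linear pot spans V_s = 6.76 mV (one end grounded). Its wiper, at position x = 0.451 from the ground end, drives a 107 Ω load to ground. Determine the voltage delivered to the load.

V_out ≈ 2.60 mV

The pot divides into 41.39 Ω above the wiper and 34.01 Ω below.
R_L loads the lower segment: effective lower R = 25.80 Ω.
V_out = 6.76 × 25.80/(41.39 + 25.80) = 2.596 mV.
(Unloaded: V_out = x·V_s = 3.05 mV.)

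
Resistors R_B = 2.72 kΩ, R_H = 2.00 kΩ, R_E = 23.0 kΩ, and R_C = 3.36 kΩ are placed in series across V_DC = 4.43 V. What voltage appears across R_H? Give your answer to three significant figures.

V ≈ 0.285 V

ΣR = 2.72 + 2.00 + 23.0 + 3.36 = 31.08 kΩ.
By the voltage-divider rule, V = 4.43 × 2.000/31.08 = 0.2851 V.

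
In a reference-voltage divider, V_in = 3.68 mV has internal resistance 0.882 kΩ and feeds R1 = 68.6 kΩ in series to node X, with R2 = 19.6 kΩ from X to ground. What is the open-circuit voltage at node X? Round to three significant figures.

R1' = 0.882 + 68.6 = 69.48 kΩ (source resistance + R1).
With X open, the divider is unloaded: V_th = 3.68 × 19.6/89.08 = 0.8097 mV.

V_th ≈ 0.810 mV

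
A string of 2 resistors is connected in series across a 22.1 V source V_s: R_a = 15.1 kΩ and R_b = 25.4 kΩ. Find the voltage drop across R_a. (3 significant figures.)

V ≈ 8.24 V

ΣR = 15.1 + 25.4 = 40.50 kΩ.
By the voltage-divider rule, V = 22.1 × 15.10/40.50 = 8.240 V.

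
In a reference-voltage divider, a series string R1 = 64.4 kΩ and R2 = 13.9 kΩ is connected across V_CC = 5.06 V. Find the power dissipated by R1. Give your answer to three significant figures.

P ≈ 0.269 mW

ΣR = 78.30 kΩ → I = 5.06/78.30 = 0.06462 mA.
V(R1) = I·R = 4.162 V; P = V·I = 4.162 × 0.06462 = 0.2689 mW.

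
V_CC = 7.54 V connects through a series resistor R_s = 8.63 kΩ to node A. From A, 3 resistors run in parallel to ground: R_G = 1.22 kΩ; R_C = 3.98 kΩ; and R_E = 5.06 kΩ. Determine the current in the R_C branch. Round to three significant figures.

Combine the parallel branches: R_p = (1/1.22 + 1/3.98 + 1/5.06)⁻¹ = 0.7883 kΩ.
V_A by voltage divider: V_A = 7.54 × 0.7883/(8.63 + 0.7883) = 0.6311 V.
I(R_C) = V_A / R_C = 0.6311/3.98 = 0.1586 mA.
(Equivalently: I_total = 0.8006 mA, then current-divider fraction G_k/ΣG = 0.1981.)

I ≈ 0.159 mA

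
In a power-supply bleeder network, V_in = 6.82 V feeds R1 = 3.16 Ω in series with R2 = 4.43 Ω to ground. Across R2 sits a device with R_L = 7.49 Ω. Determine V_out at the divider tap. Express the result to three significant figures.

V_out ≈ 3.19 V

First combine the lower leg with the load: R2 ‖ R_L = 2.784 Ω.
Voltage divider with the loaded lower leg: V_out = 6.82 × 2.784/(3.16 + 2.784) = 6.82 × 0.4683 = 3.194 V.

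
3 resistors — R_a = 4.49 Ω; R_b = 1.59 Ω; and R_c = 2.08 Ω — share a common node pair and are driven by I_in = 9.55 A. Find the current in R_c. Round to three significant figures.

Total conductance ΣG = 1/4.49 + 1/1.59 + 1/2.08 = 1.332 (units of 1/Ω).
R_c takes the fraction G_k/ΣG = 0.4808/1.332 = 0.3608, so I = 9.55 × 0.3608 = 3.446 A.

I ≈ 3.45 A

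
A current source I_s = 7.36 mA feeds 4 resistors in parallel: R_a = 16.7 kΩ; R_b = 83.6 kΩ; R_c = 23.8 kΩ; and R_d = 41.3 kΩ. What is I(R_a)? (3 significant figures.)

Total conductance ΣG = 1/16.7 + 1/83.6 + 1/23.8 + 1/41.3 = 0.1381 (units of 1/kΩ).
R_a takes the fraction G_k/ΣG = 0.05988/0.1381 = 0.4337, so I = 7.36 × 0.4337 = 3.192 mA.

I ≈ 3.19 mA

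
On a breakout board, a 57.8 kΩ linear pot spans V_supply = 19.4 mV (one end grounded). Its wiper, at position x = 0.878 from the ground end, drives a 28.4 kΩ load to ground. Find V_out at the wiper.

Split the track: R_lower = x·R_p = 50.75 kΩ, R_upper = (1−x)·R_p = 7.052 kΩ.
(x·R_p) ‖ R_L = 18.21 kΩ.
V_out = 19.4 × 18.21/(7.052 + 18.21) = 13.98 mV.

V_out ≈ 14.0 mV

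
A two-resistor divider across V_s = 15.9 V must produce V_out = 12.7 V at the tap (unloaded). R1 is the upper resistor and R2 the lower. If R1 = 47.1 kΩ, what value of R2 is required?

R2 ≈ 187 kΩ

Required fraction k = V_out/V_s = 0.7987.
Rearranging, R2 = R1·k/(1−k) = 47.1 × 3.969 = 186.9 kΩ.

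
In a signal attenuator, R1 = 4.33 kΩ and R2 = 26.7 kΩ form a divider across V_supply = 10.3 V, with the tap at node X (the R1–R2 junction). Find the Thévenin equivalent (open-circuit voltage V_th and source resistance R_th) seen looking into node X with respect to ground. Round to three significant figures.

V_th ≈ 8.86 V, R_th ≈ 3.73 kΩ

Open-circuit (no load on X): V_th = V_supply · R2/(R1 + R2) = 10.3 × 26.7/(4.330 + 26.7) = 8.863 V.
Zeroing V_supply shorts the top of R1 to ground, so R_th = R1 ‖ R2 = 3.726 kΩ.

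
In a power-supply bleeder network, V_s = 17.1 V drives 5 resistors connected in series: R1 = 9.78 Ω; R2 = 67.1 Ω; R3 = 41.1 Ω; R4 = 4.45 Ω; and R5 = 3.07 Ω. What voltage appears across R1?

V ≈ 1.33 V

Series total: ΣR = 9.78 + 67.1 + 41.1 + 4.45 + 3.07 = 125.5 Ω.
V = V_s · R/ΣR = 17.1 × 0.07793 = 1.333 V.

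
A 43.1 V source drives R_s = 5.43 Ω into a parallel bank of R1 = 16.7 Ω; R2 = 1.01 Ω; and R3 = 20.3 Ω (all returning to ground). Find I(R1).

Combine the parallel branches: R_p = (1/16.7 + 1/1.01 + 1/20.3)⁻¹ = 0.9097 Ω.
V_A by voltage divider: V_A = 43.1 × 0.9097/(5.43 + 0.9097) = 6.185 V.
I(R1) = V_A / R1 = 6.185/16.7 = 0.3703 A.

I ≈ 0.370 A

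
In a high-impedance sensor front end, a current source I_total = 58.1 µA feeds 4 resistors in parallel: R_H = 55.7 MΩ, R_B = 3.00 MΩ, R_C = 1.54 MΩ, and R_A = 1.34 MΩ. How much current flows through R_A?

I ≈ 24.8 µA

ΣG = 1/55.7 + 1/3.00 + 1/1.54 + 1/1.34 = 1.747.
R_A takes the fraction G_k/ΣG = 0.7463/1.747 = 0.4272, so I = 58.1 × 0.4272 = 24.82 µA.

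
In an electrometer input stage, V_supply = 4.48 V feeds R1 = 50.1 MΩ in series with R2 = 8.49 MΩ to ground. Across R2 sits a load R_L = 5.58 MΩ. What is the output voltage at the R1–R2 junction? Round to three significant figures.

V_out ≈ 0.282 V

The load sits in parallel with R2, giving an effective lower resistance R2' = R2·R_L/(R2+R_L) = 3.367 MΩ.
Voltage divider with the loaded lower leg: V_out = 4.48 × 3.367/(50.1 + 3.367) = 4.48 × 0.06297 = 0.2821 V.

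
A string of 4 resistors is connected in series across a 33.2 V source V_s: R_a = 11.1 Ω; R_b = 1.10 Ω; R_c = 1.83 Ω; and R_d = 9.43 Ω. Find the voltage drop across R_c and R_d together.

Total series resistance ΣR = 11.1 + 1.10 + 1.83 + 9.43 = 23.46 Ω.
R_{R_c..R_d} = 1.83 + 9.43 = 11.26 Ω.
Voltage divider: V = V_s · (11.26 / 23.46) = 33.2 × 0.4800 = 15.93 V.

V ≈ 15.9 V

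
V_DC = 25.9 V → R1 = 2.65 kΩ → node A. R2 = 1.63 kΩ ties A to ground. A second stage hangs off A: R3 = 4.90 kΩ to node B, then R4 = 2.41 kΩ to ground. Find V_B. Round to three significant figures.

Looking into the second stage from A: R3 + R4 = 7.310 kΩ appears in parallel with R2.
R2 ‖ (R3+R4) = 1.333 kΩ.
V_A = 25.9 × 1.333/(2.65 + 1.333) = 8.667 V.
Stage 2 is unloaded, so V_B = V_A · R4/(R3+R4) = 8.667 × 2.41/7.310 = 2.857 V.

V_B ≈ 2.86 V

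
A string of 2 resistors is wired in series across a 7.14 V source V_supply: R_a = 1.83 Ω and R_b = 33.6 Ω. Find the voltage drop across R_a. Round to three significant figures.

Series total: ΣR = 1.83 + 33.6 = 35.43 Ω.
By the voltage-divider rule, V = 7.14 × 1.830/35.43 = 0.3688 V.

V ≈ 0.369 V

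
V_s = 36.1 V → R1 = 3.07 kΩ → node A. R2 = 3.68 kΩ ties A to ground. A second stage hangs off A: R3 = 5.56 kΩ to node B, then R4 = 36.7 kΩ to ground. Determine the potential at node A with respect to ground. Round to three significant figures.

V_A ≈ 18.9 V

Looking into the second stage from A: R3 + R4 = 42.26 kΩ appears in parallel with R2.
R2 ‖ (R3+R4) = 3.385 kΩ.
First divider: V_A = V_s · 3.385/(3.07 + 3.385) = 18.93 V.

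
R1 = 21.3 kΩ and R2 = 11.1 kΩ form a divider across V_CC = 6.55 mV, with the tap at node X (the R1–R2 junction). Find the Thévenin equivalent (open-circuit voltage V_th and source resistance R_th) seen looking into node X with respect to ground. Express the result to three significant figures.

V_th ≈ 2.24 mV, R_th ≈ 7.30 kΩ

V_th is the unloaded tap voltage: V_CC · R2/(R1+R2) = 6.55 × 0.3426 = 2.244 mV.
Zeroing V_CC shorts the top of R1 to ground, so R_th = R1 ‖ R2 = 7.297 kΩ.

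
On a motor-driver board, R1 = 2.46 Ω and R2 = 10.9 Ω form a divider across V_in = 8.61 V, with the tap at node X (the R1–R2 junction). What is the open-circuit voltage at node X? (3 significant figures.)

V_th ≈ 7.02 V

V_th is the unloaded tap voltage: V_in · R2/(R1+R2) = 8.61 × 0.8159 = 7.025 V.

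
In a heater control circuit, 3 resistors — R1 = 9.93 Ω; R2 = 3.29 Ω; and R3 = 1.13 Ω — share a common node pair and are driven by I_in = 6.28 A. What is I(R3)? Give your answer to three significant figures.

I ≈ 4.31 A

Total conductance ΣG = 1/9.93 + 1/3.29 + 1/1.13 = 1.290 (units of 1/Ω).
Current divider: I(R3) = I_in · G_k/ΣG = 6.28 × (0.8850/1.290) = 6.28 × 0.6862 = 4.309 A.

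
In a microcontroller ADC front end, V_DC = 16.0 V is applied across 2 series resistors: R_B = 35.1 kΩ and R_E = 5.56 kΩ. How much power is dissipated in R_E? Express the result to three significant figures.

P ≈ 0.861 mW

ΣR = 40.66 kΩ → I = 16.0/40.66 = 0.3935 mA.
P(R_E) = I²·R_E = (0.3935)² × 5.56 = 0.8610 mW.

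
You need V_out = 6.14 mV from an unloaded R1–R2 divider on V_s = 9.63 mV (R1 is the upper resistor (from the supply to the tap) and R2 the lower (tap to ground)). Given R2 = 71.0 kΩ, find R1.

R1 ≈ 40.4 kΩ

Required fraction k = V_out/V_s = 0.6376.
R1 = R2·(1/k − 1) = 71.0 × 0.5684 = 40.36 kΩ.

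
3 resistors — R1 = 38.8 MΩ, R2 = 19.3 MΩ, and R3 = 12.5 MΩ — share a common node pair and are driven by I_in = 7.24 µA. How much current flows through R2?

I ≈ 2.38 µA

ΣG = 1/38.8 + 1/19.3 + 1/12.5 = 0.1576.
R2 takes the fraction G_k/ΣG = 0.05181/0.1576 = 0.3288, so I = 7.24 × 0.3288 = 2.380 µA.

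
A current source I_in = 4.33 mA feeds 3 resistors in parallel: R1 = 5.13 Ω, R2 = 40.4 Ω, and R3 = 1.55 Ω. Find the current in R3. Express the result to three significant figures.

ΣG = 1/5.13 + 1/40.4 + 1/1.55 = 0.8648.
By the current-divider rule, I = I_in · G_k/ΣG = 4.33 × 0.7460 = 3.230 mA.

I ≈ 3.23 mA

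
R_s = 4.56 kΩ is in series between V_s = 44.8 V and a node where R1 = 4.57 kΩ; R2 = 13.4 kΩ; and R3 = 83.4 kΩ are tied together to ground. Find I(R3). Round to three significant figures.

Combine the parallel branches: R_p = (1/4.57 + 1/13.4 + 1/83.4)⁻¹ = 3.274 kΩ.
V_A by voltage divider: V_A = 44.8 × 3.274/(4.56 + 3.274) = 18.72 V.
I(R3) = V_A / R3 = 18.72/83.4 = 0.2245 mA.
(Equivalently: I_total = 5.719 mA, then current-divider fraction G_k/ΣG = 0.03926.)

I ≈ 0.224 mA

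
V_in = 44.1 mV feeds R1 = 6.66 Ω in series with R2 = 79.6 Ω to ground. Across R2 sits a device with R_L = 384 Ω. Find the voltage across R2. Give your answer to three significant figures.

V_out ≈ 40.1 mV

The load sits in parallel with R2, giving an effective lower resistance R2' = R2·R_L/(R2+R_L) = 65.93 Ω.
Then V_out = V_in · R2'/(R1 + R2') = 44.1 × 65.93/72.59 = 40.05 mV.
(Unloaded it would be 40.7 mV; the load pulls it down.)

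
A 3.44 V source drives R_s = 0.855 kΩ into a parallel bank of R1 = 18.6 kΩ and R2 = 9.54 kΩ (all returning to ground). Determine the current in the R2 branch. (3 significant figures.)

I ≈ 0.318 mA

Parallel bank: R_p = 1/(1/18.6 + 1/9.54) = 6.306 kΩ.
V_A = 3.44 × 6.306/7.161 = 3.029 V.
Branch current I = V_A/R2 = 3.029/9.54 = 0.3175 mA.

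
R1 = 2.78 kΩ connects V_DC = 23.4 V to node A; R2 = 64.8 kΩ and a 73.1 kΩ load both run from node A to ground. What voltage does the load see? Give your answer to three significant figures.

V_out ≈ 21.6 V

First combine the lower leg with the load: R2 ‖ R_L = 34.35 kΩ.
Then V_out = V_DC · R2'/(R1 + R2') = 23.4 × 34.35/37.13 = 21.65 V.
(Unloaded it would be 22.4 V; the load pulls it down.)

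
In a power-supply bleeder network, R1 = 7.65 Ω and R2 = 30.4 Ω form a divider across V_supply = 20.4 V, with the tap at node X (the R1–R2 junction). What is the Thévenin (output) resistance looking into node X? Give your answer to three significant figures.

R_th ≈ 6.11 Ω

Zeroing V_supply shorts the top of R1 to ground, so R_th = R1 ‖ R2 = 6.112 Ω.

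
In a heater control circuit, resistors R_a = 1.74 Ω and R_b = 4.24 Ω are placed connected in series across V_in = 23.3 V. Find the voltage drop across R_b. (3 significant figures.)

V ≈ 16.5 V

Total series resistance ΣR = 1.74 + 4.24 = 5.980 Ω.
By the voltage-divider rule, V = 23.3 × 4.240/5.980 = 16.52 V.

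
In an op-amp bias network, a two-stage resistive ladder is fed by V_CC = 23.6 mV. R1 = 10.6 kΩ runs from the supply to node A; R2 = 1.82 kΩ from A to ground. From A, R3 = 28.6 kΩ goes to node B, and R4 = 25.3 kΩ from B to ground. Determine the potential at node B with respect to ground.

Node A sees R2 in parallel with the series input of stage 2, R3 + R4 = 53.90 kΩ.
Effective lower resistance at A: R2 ‖ 53.90 = 1.761 kΩ.
First divider: V_A = V_CC · 1.761/(10.6 + 1.761) = 3.361 mV.
V_B = V_A × 0.4694 = 1.578 mV.

V_B ≈ 1.58 mV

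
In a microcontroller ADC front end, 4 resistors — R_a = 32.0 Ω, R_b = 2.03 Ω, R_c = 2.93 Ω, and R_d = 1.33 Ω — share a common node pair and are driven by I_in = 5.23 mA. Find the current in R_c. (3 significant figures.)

ΣG = 1/32.0 + 1/2.03 + 1/2.93 + 1/1.33 = 1.617.
By the current-divider rule, I = I_in · G_k/ΣG = 5.23 × 0.2111 = 1.104 mA.

I ≈ 1.10 mA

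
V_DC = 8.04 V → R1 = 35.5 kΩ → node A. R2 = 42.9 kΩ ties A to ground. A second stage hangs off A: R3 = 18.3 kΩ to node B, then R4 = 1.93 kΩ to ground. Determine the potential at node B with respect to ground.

Node A sees R2 in parallel with the series input of stage 2, R3 + R4 = 20.23 kΩ.
R2 ‖ (R3+R4) = 13.75 kΩ.
V_A = 8.04 × 13.75/(35.5 + 13.75) = 2.244 V.
Stage 2 is unloaded, so V_B = V_A · R4/(R3+R4) = 2.244 × 1.93/20.23 = 0.2141 V.

V_B ≈ 0.214 V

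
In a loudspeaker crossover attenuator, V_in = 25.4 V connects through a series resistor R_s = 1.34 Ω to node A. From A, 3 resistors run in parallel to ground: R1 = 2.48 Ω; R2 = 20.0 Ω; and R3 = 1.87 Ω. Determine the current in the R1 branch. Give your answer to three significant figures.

Equivalent of the parallel group: R_p = 1.012 Ω.
V_A by voltage divider: V_A = 25.4 × 1.012/(1.34 + 1.012) = 10.93 V.
Branch current I = V_A/R1 = 10.93/2.48 = 4.407 A.

I ≈ 4.41 A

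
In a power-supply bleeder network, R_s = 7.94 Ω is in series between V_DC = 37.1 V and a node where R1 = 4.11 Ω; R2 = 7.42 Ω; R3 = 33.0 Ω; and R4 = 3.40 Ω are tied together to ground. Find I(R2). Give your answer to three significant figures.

I ≈ 0.760 A

Equivalent of the parallel group: R_p = 1.423 Ω.
V_A = 37.1 × 1.423/9.363 = 5.640 V.
Branch current I = V_A/R2 = 5.640/7.42 = 0.7601 A.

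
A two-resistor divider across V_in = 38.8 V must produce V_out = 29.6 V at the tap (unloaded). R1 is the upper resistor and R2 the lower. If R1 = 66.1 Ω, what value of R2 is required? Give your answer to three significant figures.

R2 ≈ 213 Ω

V_out/V_in = R2/(R1+R2) = 0.7629.
R2 = R1 · 0.7629/(1 − 0.7629) = 212.7 Ω.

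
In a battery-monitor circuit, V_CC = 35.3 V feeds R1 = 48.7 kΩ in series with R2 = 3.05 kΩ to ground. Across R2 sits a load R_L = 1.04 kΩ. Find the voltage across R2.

V_out ≈ 0.553 V

First combine the lower leg with the load: R2 ‖ R_L = 0.7756 kΩ.
Now apply the divider: V_out = 35.3 × 0.01568 = 0.5533 V.
(Unloaded it would be 2.08 V; the load pulls it down.)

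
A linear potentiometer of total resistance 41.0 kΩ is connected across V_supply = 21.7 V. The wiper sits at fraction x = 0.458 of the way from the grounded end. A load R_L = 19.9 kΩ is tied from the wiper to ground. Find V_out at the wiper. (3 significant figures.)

Lower segment x·R_p = 18.78 kΩ; upper segment (1−x)·R_p = 22.22 kΩ.
(x·R_p) ‖ R_L = 9.661 kΩ.
Loaded-divider output: V_out = 21.7 × 0.3030 = 6.576 V.
(Unloaded: V_out = x·V_supply = 9.94 V.)

V_out ≈ 6.58 V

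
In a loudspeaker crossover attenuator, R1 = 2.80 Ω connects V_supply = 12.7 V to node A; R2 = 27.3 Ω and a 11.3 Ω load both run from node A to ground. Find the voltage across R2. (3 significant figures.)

R2 ‖ R_L = (27.3 × 11.3)/(27.3 + 11.3) = 7.992 Ω.
Voltage divider with the loaded lower leg: V_out = 12.7 × 7.992/(2.80 + 7.992) = 12.7 × 0.7405 = 9.405 V.
(Unloaded it would be 11.5 V; the load pulls it down.)

V_out ≈ 9.40 V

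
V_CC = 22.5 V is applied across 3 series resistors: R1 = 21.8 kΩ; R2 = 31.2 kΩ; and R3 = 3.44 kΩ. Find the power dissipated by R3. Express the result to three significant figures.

The common current is I = 22.5/56.44 = 0.3987 mA.
V(R3) = I·R = 1.371 V; P = V·I = 1.371 × 0.3987 = 0.5467 mW.

P ≈ 0.547 mW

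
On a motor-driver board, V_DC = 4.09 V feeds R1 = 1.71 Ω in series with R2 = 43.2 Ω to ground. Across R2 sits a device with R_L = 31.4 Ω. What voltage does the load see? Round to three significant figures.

The load sits in parallel with R2, giving an effective lower resistance R2' = R2·R_L/(R2+R_L) = 18.18 Ω.
Now apply the divider: V_out = 4.09 × 0.9140 = 3.738 V.
(Unloaded it would be 3.93 V; the load pulls it down.)

V_out ≈ 3.74 V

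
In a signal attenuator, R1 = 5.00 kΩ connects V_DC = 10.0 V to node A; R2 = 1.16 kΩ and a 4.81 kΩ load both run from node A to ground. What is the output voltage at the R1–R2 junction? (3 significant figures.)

V_out ≈ 1.57 V

First combine the lower leg with the load: R2 ‖ R_L = 0.9346 kΩ.
Now apply the divider: V_out = 10.0 × 0.1575 = 1.575 V.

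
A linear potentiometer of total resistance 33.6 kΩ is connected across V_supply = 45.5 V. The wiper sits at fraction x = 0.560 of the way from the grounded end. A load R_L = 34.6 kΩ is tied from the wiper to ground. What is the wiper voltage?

The pot divides into 14.78 kΩ above the wiper and 18.82 kΩ below.
(x·R_p) ‖ R_L = 12.19 kΩ.
Loaded-divider output: V_out = 45.5 × 0.4519 = 20.56 V.
(Unloaded: V_out = x·V_supply = 25.5 V.)

V_out ≈ 20.6 V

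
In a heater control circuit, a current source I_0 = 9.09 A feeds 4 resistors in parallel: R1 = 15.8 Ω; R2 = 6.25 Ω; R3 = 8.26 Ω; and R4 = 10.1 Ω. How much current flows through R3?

I ≈ 2.48 A

Total conductance ΣG = 1/15.8 + 1/6.25 + 1/8.26 + 1/10.1 = 0.4434 (units of 1/Ω).
R3 takes the fraction G_k/ΣG = 0.1211/0.4434 = 0.2731, so I = 9.09 × 0.2731 = 2.482 A.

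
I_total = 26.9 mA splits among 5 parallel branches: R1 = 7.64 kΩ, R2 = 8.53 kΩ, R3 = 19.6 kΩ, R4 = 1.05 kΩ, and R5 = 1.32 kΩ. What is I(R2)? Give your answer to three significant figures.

I ≈ 1.57 mA

Total conductance ΣG = 1/7.64 + 1/8.53 + 1/19.6 + 1/1.05 + 1/1.32 = 2.009 (units of 1/kΩ).
Current divider: I(R2) = I_total · G_k/ΣG = 26.9 × (0.1172/2.009) = 26.9 × 0.05835 = 1.570 mA.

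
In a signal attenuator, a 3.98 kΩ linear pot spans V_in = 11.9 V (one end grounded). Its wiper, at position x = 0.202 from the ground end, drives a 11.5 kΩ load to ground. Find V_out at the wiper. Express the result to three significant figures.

V_out ≈ 2.28 V

Split the track: R_lower = x·R_p = 0.8040 kΩ, R_upper = (1−x)·R_p = 3.176 kΩ.
(x·R_p) ‖ R_L = 0.7514 kΩ.
Then V_out = V_in · 0.7514/(3.176 + 0.7514) = 2.277 V.
(Unloaded: V_out = x·V_in = 2.40 V.)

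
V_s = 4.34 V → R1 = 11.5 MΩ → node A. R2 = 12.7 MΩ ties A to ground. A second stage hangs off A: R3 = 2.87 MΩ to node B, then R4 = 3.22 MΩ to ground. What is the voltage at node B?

V_B ≈ 0.605 V

Node A sees R2 in parallel with the series input of stage 2, R3 + R4 = 6.090 MΩ.
R2 ‖ (R3+R4) = 4.116 MΩ.
So V_A = 4.34 × 0.2636 = 1.144 V.
V_B = V_A × 0.5287 = 0.6049 V.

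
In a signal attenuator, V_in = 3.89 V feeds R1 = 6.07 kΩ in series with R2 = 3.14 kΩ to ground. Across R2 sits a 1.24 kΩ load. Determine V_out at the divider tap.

The load sits in parallel with R2, giving an effective lower resistance R2' = R2·R_L/(R2+R_L) = 0.8889 kΩ.
Then V_out = V_in · R2'/(R1 + R2') = 3.89 × 0.8889/6.959 = 0.4969 V.

V_out ≈ 0.497 V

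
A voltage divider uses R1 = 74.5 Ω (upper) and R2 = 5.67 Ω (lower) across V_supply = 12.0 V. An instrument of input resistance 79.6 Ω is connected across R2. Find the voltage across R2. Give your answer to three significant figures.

V_out ≈ 0.796 V

R2 ‖ R_L = (5.67 × 79.6)/(5.67 + 79.6) = 5.293 Ω.
Voltage divider with the loaded lower leg: V_out = 12.0 × 5.293/(74.5 + 5.293) = 12.0 × 0.06633 = 0.7960 V.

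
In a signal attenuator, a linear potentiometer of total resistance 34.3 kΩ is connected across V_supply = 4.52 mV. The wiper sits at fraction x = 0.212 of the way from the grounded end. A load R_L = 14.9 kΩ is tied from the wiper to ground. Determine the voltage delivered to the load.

Split the track: R_lower = x·R_p = 7.272 kΩ, R_upper = (1−x)·R_p = 27.03 kΩ.
(x·R_p) ‖ R_L = 4.887 kΩ.
Loaded-divider output: V_out = 4.52 × 0.1531 = 0.6921 mV.

V_out ≈ 0.692 mV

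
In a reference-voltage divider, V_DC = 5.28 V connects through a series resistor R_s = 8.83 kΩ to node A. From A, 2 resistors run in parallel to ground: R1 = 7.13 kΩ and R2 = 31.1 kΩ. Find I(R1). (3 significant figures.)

Equivalent of the parallel group: R_p = 5.800 kΩ.
Node voltage V_A = V_DC · R_p/(R_s + R_p) = 5.28 × 0.3965 = 2.093 V.
Branch current I = V_A/R1 = 2.093/7.13 = 0.2936 mA.
(Check via current divider: I_total = 0.3609 mA; share G_k/ΣG = 0.8135 → same result.)

I ≈ 0.294 mA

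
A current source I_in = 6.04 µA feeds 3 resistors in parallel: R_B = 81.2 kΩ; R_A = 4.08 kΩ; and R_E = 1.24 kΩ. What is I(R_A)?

ΣG = 1/81.2 + 1/4.08 + 1/1.24 = 1.064.
Current divider: I(R_A) = I_in · G_k/ΣG = 6.04 × (0.2451/1.064) = 6.04 × 0.2304 = 1.392 µA.

I ≈ 1.39 µA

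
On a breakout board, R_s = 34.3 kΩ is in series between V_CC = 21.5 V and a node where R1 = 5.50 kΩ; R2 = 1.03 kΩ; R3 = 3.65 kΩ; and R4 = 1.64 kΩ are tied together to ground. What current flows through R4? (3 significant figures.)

Equivalent of the parallel group: R_p = 0.4911 kΩ.
V_A = 21.5 × 0.4911/34.79 = 0.3035 V.
Branch current I = V_A/R4 = 0.3035/1.64 = 0.1850 mA.
(Check via current divider: I_total = 0.6180 mA; share G_k/ΣG = 0.2994 → same result.)

I ≈ 0.185 mA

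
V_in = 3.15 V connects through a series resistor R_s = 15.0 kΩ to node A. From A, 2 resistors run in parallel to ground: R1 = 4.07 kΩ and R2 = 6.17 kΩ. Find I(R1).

I ≈ 0.109 mA

Parallel bank: R_p = 1/(1/4.07 + 1/6.17) = 2.452 kΩ.
V_A = 3.15 × 2.452/17.45 = 0.4426 V.
Branch current I = V_A/R1 = 0.4426/4.07 = 0.1088 mA.
(Equivalently: I_total = 0.1805 mA, then current-divider fraction G_k/ΣG = 0.6025.)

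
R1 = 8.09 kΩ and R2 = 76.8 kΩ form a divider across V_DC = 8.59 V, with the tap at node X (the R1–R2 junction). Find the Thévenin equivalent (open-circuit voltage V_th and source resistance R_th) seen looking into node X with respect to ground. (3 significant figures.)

V_th ≈ 7.77 V, R_th ≈ 7.32 kΩ

With X open, the divider is unloaded: V_th = 8.59 × 76.8/84.89 = 7.771 V.
Looking into X with the source shorted: R_th = R1·R2/(R1+R2) = 8.090 × 76.8/84.89 = 7.319 kΩ.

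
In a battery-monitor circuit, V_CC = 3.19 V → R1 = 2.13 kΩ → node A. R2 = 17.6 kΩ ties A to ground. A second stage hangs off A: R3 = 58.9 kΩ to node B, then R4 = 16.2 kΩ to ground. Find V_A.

Node A sees R2 in parallel with the series input of stage 2, R3 + R4 = 75.10 kΩ.
R2 ‖ (R3+R4) = 14.26 kΩ.
V_A = 3.19 × 14.26/(2.13 + 14.26) = 2.775 V.

V_A ≈ 2.78 V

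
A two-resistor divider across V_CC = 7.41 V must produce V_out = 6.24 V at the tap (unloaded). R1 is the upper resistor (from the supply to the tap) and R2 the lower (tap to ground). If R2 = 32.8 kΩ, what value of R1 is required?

The divider ratio is R2/(R1+R2) = 6.24/7.41 = 0.8421.
So R1 = R2 · (V_CC/V_out − 1) = 32.8 × (7.41/6.24 − 1) = 32.8 × 0.1875 = 6.150 kΩ.

R1 ≈ 6.15 kΩ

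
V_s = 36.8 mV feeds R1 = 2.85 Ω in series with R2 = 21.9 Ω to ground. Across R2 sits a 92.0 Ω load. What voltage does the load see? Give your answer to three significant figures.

First combine the lower leg with the load: R2 ‖ R_L = 17.69 Ω.
Then V_out = V_s · R2'/(R1 + R2') = 36.8 × 17.69/20.54 = 31.69 mV.
(Unloaded it would be 32.6 mV; the load pulls it down.)

V_out ≈ 31.7 mV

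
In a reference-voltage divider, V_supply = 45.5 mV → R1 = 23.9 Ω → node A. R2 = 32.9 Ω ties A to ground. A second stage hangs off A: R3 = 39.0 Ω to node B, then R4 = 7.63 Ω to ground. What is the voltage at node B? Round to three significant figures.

Looking into the second stage from A: R3 + R4 = 46.63 Ω appears in parallel with R2.
R2 ‖ (R3+R4) = 19.29 Ω.
V_A = 45.5 × 19.29/(23.9 + 19.29) = 20.32 mV.
Stage 2 is unloaded, so V_B = V_A · R4/(R3+R4) = 20.32 × 7.63/46.63 = 3.325 mV.

V_B ≈ 3.33 mV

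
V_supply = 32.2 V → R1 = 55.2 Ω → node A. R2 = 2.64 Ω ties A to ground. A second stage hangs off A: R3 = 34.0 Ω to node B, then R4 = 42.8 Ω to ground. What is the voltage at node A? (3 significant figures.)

V_A ≈ 1.42 V

The second stage (R3 + R4 = 76.80 Ω) loads node A in parallel with R2.
Effective lower resistance at A: R2 ‖ 76.80 = 2.552 Ω.
V_A = 32.2 × 2.552/(55.2 + 2.552) = 1.423 V.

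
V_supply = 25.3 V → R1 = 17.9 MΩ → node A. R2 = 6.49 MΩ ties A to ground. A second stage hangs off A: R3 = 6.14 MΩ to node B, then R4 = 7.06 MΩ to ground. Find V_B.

Looking into the second stage from A: R3 + R4 = 13.20 MΩ appears in parallel with R2.
Effective lower resistance at A: R2 ‖ 13.20 = 4.351 MΩ.
V_A = 25.3 × 4.351/(17.9 + 4.351) = 4.947 V.
Stage 2 is unloaded, so V_B = V_A · R4/(R3+R4) = 4.947 × 7.06/13.20 = 2.646 V.

V_B ≈ 2.65 V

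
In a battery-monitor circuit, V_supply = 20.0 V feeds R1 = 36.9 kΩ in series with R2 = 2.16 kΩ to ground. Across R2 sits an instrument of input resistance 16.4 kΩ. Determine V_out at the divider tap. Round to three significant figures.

R2 ‖ R_L = (2.16 × 16.4)/(2.16 + 16.4) = 1.909 kΩ.
Then V_out = V_supply · R2'/(R1 + R2') = 20.0 × 1.909/38.81 = 0.9836 V.
(Unloaded it would be 1.11 V; the load pulls it down.)

V_out ≈ 0.984 V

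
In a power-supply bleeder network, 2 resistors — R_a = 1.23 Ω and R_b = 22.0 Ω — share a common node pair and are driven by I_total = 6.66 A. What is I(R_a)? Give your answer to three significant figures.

For two parallel branches, I_k = I_total · (other R)/(sum of R).
I(R_a) = 6.66 × 22.0/(1.23 + 22.0) = 6.66 × 0.9471 = 6.307 A.

I ≈ 6.31 A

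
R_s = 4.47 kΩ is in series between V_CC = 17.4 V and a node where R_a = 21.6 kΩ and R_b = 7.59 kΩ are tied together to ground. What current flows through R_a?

I ≈ 0.449 mA

Combine the parallel branches: R_p = (1/21.6 + 1/7.59)⁻¹ = 5.616 kΩ.
Node voltage V_A = V_CC · R_p/(R_s + R_p) = 17.4 × 0.5568 = 9.689 V.
I(R_a) = V_A / R_a = 9.689/21.6 = 0.4486 mA.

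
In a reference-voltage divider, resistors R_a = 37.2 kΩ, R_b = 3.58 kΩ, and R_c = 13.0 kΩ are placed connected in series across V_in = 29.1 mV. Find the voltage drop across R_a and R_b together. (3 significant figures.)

V ≈ 22.1 mV

Series total: ΣR = 37.2 + 3.58 + 13.0 = 53.78 kΩ.
R_{R_a..R_b} = 37.2 + 3.58 = 40.78 kΩ.
V = V_in · R/ΣR = 29.1 × 0.7583 = 22.07 mV.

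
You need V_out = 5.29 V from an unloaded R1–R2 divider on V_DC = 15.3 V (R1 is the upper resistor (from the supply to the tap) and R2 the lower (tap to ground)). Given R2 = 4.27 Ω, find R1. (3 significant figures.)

R1 ≈ 8.08 Ω

V_out/V_DC = R2/(R1+R2) = 0.3458.
Rearranging, R1 = R2·(1−k)/k = 4.27 × 1.892 = 8.080 Ω.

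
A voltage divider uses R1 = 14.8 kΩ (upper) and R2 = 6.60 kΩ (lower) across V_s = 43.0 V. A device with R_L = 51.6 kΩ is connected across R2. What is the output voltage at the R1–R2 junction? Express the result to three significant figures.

V_out ≈ 12.2 V

First combine the lower leg with the load: R2 ‖ R_L = 5.852 kΩ.
Then V_out = V_s · R2'/(R1 + R2') = 43.0 × 5.852/20.65 = 12.18 V.
(Unloaded it would be 13.3 V; the load pulls it down.)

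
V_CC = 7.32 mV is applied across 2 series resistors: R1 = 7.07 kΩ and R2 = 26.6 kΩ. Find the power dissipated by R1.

P ≈ 0.334 nW

The common current is I = 7.32/33.67 = 0.2174 µA.
V(R1) = I·R = 1.537 mV; P = V·I = 1.537 × 0.2174 = 0.3342 nW.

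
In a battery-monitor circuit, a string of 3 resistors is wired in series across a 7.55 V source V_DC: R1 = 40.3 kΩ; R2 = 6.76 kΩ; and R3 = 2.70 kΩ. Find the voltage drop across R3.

Total series resistance ΣR = 40.3 + 6.76 + 2.70 = 49.76 kΩ.
V = V_DC · R/ΣR = 7.55 × 0.05426 = 0.4097 V.

V ≈ 0.410 V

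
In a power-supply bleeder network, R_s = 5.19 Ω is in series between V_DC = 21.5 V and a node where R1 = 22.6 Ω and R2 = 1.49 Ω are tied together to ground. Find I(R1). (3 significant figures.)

I ≈ 0.202 A

Equivalent of the parallel group: R_p = 1.398 Ω.
V_A = 21.5 × 1.398/6.588 = 4.562 V.
I(R1) = V_A / R1 = 4.562/22.6 = 0.2019 A.
(Check via current divider: I_total = 3.264 A; share G_k/ΣG = 0.06185 → same result.)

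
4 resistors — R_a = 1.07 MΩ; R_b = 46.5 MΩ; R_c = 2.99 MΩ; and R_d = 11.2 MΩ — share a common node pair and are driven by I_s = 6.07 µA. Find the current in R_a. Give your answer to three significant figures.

Conductances: ΣG = 1/1.07 + 1/46.5 + 1/2.99 + 1/11.2 = 1.380 (1/MΩ).
R_a takes the fraction G_k/ΣG = 0.9346/1.380 = 0.6773, so I = 6.07 × 0.6773 = 4.111 µA.

I ≈ 4.11 µA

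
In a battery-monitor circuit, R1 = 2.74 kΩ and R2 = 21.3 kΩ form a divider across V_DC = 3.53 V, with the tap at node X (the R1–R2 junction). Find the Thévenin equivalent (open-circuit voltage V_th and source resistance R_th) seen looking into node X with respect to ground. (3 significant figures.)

V_th ≈ 3.13 V, R_th ≈ 2.43 kΩ

With X open, the divider is unloaded: V_th = 3.53 × 21.3/24.04 = 3.128 V.
Zeroing V_DC shorts the top of R1 to ground, so R_th = R1 ‖ R2 = 2.428 kΩ.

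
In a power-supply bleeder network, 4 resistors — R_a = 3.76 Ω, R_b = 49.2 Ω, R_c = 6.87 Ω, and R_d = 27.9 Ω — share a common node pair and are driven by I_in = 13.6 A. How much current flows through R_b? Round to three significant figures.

ΣG = 1/3.76 + 1/49.2 + 1/6.87 + 1/27.9 = 0.4677.
Current divider: I(R_b) = I_in · G_k/ΣG = 13.6 × (0.02033/0.4677) = 13.6 × 0.04346 = 0.5910 A.

I ≈ 0.591 A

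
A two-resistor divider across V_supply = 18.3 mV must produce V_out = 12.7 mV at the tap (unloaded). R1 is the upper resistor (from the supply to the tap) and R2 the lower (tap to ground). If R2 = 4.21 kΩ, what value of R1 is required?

Required fraction k = V_out/V_supply = 0.6940.
So R1 = R2 · (V_supply/V_out − 1) = 4.21 × (18.3/12.7 − 1) = 4.21 × 0.4409 = 1.856 kΩ.

R1 ≈ 1.86 kΩ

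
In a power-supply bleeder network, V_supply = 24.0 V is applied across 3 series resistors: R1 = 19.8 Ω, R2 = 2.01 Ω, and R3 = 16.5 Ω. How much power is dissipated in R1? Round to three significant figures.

ΣR = 38.31 Ω → I = 24.0/38.31 = 0.6265 A.
P = I²R = 0.3925 × 19.8 = 7.771 W.

P ≈ 7.77 W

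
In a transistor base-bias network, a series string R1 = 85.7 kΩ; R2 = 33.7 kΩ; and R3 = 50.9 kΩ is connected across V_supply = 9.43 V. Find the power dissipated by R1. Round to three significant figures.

The common current is I = 9.43/170.3 = 0.05537 mA.
P(R1) = I²·R1 = (0.05537)² × 85.7 = 0.2628 mW.

P ≈ 0.263 mW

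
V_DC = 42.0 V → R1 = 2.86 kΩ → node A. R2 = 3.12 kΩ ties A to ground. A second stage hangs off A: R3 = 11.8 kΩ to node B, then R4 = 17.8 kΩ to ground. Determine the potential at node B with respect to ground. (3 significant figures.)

V_B ≈ 12.5 V

Node A sees R2 in parallel with the series input of stage 2, R3 + R4 = 29.60 kΩ.
Effective lower resistance at A: R2 ‖ 29.60 = 2.822 kΩ.
So V_A = 42.0 × 0.4967 = 20.86 V.
Stage 2 is unloaded, so V_B = V_A · R4/(R3+R4) = 20.86 × 17.8/29.60 = 12.55 V.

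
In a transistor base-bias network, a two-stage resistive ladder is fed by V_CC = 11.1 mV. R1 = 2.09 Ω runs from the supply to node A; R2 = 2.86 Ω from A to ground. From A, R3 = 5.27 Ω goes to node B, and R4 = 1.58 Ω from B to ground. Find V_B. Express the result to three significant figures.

V_B ≈ 1.26 mV

The second stage (R3 + R4 = 6.850 Ω) loads node A in parallel with R2.
R2 ‖ (R3+R4) = 2.018 Ω.
V_A = 11.1 × 2.018/(2.09 + 2.018) = 5.452 mV.
Then the unloaded second divider: V_B = V_A × R4/(R3+R4) = 5.452 × 0.2307 = 1.258 mV.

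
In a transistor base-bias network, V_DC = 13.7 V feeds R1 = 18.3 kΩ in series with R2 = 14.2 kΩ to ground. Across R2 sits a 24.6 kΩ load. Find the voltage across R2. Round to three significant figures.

First combine the lower leg with the load: R2 ‖ R_L = 9.003 kΩ.
Voltage divider with the loaded lower leg: V_out = 13.7 × 9.003/(18.3 + 9.003) = 13.7 × 0.3297 = 4.518 V.

V_out ≈ 4.52 V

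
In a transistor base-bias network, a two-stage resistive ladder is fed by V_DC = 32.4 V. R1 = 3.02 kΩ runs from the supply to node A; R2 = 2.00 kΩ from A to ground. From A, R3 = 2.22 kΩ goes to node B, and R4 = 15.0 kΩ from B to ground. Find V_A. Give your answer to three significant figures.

V_A ≈ 12.1 V

Node A sees R2 in parallel with the series input of stage 2, R3 + R4 = 17.22 kΩ.
R2 ‖ (R3+R4) = 1.792 kΩ.
So V_A = 32.4 × 0.3724 = 12.07 V.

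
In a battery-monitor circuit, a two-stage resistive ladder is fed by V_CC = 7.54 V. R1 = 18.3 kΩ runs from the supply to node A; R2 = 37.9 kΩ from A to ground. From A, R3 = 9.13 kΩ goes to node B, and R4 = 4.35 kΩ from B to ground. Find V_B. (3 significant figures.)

Node A sees R2 in parallel with the series input of stage 2, R3 + R4 = 13.48 kΩ.
R2 ‖ (R3+R4) = 9.943 kΩ.
So V_A = 7.54 × 0.3521 = 2.655 V.
V_B = V_A × 0.3227 = 0.8566 V.

V_B ≈ 0.857 V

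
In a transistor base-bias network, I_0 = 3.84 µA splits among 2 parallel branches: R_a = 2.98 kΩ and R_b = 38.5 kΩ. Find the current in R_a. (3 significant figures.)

With just two branches, the current splits inversely with resistance.
I(R_a) = 3.84 × 38.5/(2.98 + 38.5) = 3.84 × 0.9282 = 3.564 µA.

I ≈ 3.56 µA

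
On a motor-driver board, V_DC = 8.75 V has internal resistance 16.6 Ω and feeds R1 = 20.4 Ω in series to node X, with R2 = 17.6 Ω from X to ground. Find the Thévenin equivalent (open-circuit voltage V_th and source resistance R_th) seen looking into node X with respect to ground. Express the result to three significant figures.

R1' = 16.6 + 20.4 = 37.00 Ω (source resistance + R1).
With X open, the divider is unloaded: V_th = 8.75 × 17.6/54.60 = 2.821 V.
With V_DC suppressed (replaced by a short), R_th = R1' ‖ R2 = (37.00 × 17.6)/(37.00 + 17.6) = 11.93 Ω.

V_th ≈ 2.82 V, R_th ≈ 11.9 Ω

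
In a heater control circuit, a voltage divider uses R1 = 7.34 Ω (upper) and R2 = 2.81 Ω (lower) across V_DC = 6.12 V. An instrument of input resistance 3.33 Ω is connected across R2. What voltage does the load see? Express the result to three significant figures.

V_out ≈ 1.05 V

R2 ‖ R_L = (2.81 × 3.33)/(2.81 + 3.33) = 1.524 Ω.
Then V_out = V_DC · R2'/(R1 + R2') = 6.12 × 1.524/8.864 = 1.052 V.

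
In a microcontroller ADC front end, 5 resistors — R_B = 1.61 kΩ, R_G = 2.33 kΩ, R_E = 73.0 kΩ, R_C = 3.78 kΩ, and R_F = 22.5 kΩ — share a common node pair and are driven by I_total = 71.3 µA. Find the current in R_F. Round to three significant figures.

Conductances: ΣG = 1/1.61 + 1/2.33 + 1/73.0 + 1/3.78 + 1/22.5 = 1.373 (1/kΩ).
By the current-divider rule, I = I_total · G_k/ΣG = 71.3 × 0.03237 = 2.308 µA.

I ≈ 2.31 µA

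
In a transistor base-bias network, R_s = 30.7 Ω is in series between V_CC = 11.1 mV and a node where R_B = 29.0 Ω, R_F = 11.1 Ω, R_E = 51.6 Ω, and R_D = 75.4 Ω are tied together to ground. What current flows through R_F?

I ≈ 0.172 mA

Combine the parallel branches: R_p = (1/29.0 + 1/11.1 + 1/51.6 + 1/75.4)⁻¹ = 6.361 Ω.
Node voltage V_A = V_CC · R_p/(R_s + R_p) = 11.1 × 0.1716 = 1.905 mV.
Branch current I = V_A/R_F = 1.905/11.1 = 0.1716 mA.
(Equivalently: I_total = 0.2995 mA, then current-divider fraction G_k/ΣG = 0.5730.)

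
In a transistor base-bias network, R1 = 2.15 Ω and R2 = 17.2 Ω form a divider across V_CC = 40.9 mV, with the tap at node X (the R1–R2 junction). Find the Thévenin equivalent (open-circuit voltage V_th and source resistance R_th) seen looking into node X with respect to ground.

V_th is the unloaded tap voltage: V_CC · R2/(R1+R2) = 40.9 × 0.8889 = 36.36 mV.
Zeroing V_CC shorts the top of R1 to ground, so R_th = R1 ‖ R2 = 1.911 Ω.

V_th ≈ 36.4 mV, R_th ≈ 1.91 Ω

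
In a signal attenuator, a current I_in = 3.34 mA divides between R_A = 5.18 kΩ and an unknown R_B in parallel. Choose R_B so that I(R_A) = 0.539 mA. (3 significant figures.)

In a two-way split, I_A/I_in = R_B/(R_A + R_B).
0.539/3.34 = R_B/(R_A + R_B) → R_B = R_A · (0.1614)/(1 − 0.1614) = 5.18 × 0.1924 = 0.9968 kΩ.

R_B ≈ 0.997 kΩ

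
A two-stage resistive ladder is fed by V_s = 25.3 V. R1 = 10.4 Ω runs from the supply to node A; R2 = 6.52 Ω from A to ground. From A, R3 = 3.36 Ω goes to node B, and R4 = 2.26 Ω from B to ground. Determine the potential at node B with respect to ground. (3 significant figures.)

Looking into the second stage from A: R3 + R4 = 5.620 Ω appears in parallel with R2.
R2 ‖ (R3+R4) = 3.018 Ω.
So V_A = 25.3 × 0.2249 = 5.691 V.
Then the unloaded second divider: V_B = V_A × R4/(R3+R4) = 5.691 × 0.4021 = 2.289 V.

V_B ≈ 2.29 V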